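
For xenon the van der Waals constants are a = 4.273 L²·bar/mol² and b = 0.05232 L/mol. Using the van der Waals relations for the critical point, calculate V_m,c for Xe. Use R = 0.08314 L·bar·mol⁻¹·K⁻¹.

V_m,c ≈ 0.1570 L/mol

For a van der Waals gas, V_m,c = 3b.
V_m,c = 3×0.05232 = 0.1570 L/mol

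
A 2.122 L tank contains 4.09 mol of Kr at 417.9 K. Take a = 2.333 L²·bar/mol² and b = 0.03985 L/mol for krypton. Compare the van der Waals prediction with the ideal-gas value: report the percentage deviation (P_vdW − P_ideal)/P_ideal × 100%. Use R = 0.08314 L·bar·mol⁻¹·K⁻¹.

-4.62 %

Ideal: P_ideal = nRT/V = (4.09)(0.08314)(417.9)/2.122 = 66.9669 bar
vdW: P = nRT/(V − nb) − a n²/V² = 142.104/1.95901 − 39.0267/4.50288 = 72.5387 − 8.66705 = 63.8717 bar
% deviation = (63.8717 − 66.9669)/66.9669 × 100% = -4.62%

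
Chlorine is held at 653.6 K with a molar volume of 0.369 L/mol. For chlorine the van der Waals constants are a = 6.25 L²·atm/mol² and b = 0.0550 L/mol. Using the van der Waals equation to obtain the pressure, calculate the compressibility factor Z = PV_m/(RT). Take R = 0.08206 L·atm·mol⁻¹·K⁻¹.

P = RT/(V_m − b) − a/V_m² = (0.08206)(653.6)/(0.369 − 0.0550) − 6.25/(0.369)²
  = 53.634/0.31400 − 45.902 = 170.81 − 45.902 = 124.91 atm
Z = PV_m/(RT) = (124.91)(0.369)/((0.08206)(653.6)) = 46.092/53.634 = 0.8594

Z ≈ 0.8594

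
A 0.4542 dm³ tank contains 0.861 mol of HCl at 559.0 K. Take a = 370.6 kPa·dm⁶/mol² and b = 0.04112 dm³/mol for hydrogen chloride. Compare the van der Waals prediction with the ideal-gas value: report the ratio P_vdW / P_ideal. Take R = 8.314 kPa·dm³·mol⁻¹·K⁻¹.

Ideal: P_ideal = nRT/V = (0.861)(8.314)(559.0)/0.4542 = 8810.04 kPa
vdW: P = nRT/(V − nb) − a n²/V² = 4001.52/0.418796 − 274.734/0.206298 = 9554.82 − 1331.73 = 8223.09 kPa
Ratio = 8223.09/8810.04 = 0.9334

P_vdW / P_ideal ≈ 0.9334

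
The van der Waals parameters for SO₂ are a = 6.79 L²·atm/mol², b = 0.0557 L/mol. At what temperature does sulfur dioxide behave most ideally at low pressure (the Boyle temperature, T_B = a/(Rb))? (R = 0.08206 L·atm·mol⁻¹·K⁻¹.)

For a van der Waals gas the second virial coefficient B₂ = b − a/(RT) vanishes at T_B = a/(Rb).
T_B = 6.79/(0.08206×0.0557) = 6.79/0.0045707 = 1486 K

T_B ≈ 1486 K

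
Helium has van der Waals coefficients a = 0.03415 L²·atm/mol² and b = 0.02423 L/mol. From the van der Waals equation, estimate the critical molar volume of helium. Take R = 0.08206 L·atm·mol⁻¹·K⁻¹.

V_m,c ≈ 0.07269 L/mol

For a van der Waals gas, V_m,c = 3b.
V_m,c = 3×0.02423 = 0.07269 L/mol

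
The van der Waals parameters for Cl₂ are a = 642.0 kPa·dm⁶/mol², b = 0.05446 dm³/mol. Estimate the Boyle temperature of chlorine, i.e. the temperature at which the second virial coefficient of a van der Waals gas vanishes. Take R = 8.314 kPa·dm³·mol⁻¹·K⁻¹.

For a van der Waals gas the second virial coefficient B₂ = b − a/(RT) vanishes at T_B = a/(Rb).
T_B = 642.0/(8.314×0.05446) = 642.0/0.45278 = 1418 K

T_B ≈ 1418 K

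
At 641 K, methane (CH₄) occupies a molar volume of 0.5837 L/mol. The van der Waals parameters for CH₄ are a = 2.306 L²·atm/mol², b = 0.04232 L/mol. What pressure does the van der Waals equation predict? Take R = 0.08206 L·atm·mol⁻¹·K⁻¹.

P ≈ 90.39 atm

P = RT/(V_m − b) − a/V_m²
RT/(V_m − b) = (0.08206)(641)/(0.5837 − 0.04232) = 52.600/0.54138 = 97.159 atm
a/V_m² = 2.306/(0.5837)² = 6.7683 atm
P = 97.159 − 6.7683 = 90.39 atm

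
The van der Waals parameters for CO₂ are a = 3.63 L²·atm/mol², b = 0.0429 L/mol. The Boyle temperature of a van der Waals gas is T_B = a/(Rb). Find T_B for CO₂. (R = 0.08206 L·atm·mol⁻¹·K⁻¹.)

T_B ≈ 1031 K

For a van der Waals gas the second virial coefficient B₂ = b − a/(RT) vanishes at T_B = a/(Rb).
T_B = 3.63/(0.08206×0.0429) = 3.63/0.0035204 = 1031 K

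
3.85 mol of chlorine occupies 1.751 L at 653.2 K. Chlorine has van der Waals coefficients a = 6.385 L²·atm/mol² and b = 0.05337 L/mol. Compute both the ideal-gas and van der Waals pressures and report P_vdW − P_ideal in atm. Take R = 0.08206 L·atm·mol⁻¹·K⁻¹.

ΔP ≈ -15.20 atm

Ideal: P_ideal = nRT/V = (3.85)(0.08206)(653.2)/1.751 = 117.856 atm
vdW: P = nRT/(V − nb) − a n²/V² = 206.366/1.54553 − 94.6417/3.06600 = 133.524 − 30.8681 = 102.656 atm
ΔP = 102.656 − 117.856 = -15.20 atm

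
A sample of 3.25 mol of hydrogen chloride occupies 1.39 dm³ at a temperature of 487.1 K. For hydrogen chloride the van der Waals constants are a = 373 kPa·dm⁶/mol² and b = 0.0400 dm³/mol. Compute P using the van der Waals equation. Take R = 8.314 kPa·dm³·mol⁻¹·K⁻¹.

P = nRT/(V − nb) − a n²/V²
nRT/(V − nb) = (3.25)(8.314)(487.1)/(1.39 − 3.25×0.0400) = 13162/1.2600 = 10446 kPa
a n²/V² = (373)(3.25)²/(1.39)² = 2039.1 kPa
P = 10446 − 2039.1 = 8407 kPa

P ≈ 8407 kPa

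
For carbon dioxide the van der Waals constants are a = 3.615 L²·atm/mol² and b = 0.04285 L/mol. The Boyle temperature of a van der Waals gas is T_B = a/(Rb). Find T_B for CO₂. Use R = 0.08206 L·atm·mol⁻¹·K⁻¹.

For a van der Waals gas the second virial coefficient B₂ = b − a/(RT) vanishes at T_B = a/(Rb).
T_B = 3.615/(0.08206×0.04285) = 3.615/0.0035163 = 1028 K

T_B ≈ 1028 K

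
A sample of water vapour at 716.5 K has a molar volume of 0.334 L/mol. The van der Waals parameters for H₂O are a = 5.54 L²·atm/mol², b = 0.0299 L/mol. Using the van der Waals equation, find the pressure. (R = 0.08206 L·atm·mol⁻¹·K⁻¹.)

P = RT/(V_m − b) − a/V_m²
RT/(V_m − b) = (0.08206)(716.5)/(0.334 − 0.0299) = 58.796/0.30410 = 193.34 atm
a/V_m² = 5.54/(0.334)² = 49.661 atm
P = 193.34 − 49.661 = 143.7 atm

P ≈ 143.7 atm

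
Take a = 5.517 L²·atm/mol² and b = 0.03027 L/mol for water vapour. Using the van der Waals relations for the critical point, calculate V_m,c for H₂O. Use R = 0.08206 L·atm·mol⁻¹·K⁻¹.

V_m,c ≈ 0.09081 L/mol

For a van der Waals gas, V_m,c = 3b.
V_m,c = 3×0.03027 = 0.09081 L/mol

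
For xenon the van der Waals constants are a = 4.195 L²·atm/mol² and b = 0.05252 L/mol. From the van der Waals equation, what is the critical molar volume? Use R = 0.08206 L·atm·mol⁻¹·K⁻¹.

For a van der Waals gas, V_m,c = 3b.
V_m,c = 3×0.05252 = 0.1576 L/mol

V_m,c ≈ 0.1576 L/mol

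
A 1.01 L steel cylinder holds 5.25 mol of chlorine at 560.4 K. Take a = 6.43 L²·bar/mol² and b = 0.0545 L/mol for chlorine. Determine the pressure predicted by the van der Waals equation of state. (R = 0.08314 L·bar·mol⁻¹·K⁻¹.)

P = nRT/(V − nb) − a n²/V²
nRT/(V − nb) = (5.25)(0.08314)(560.4)/(1.01 − 5.25×0.0545) = 244.61/0.72388 = 337.92 bar
a n²/V² = (6.43)(5.25)²/(1.01)² = 173.73 bar
P = 337.92 − 173.73 = 164.2 bar

P ≈ 164.2 bar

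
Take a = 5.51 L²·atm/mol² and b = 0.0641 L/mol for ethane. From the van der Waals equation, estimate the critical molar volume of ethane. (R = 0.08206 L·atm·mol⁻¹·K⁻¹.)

V_m,c ≈ 0.1923 L/mol

For a van der Waals gas, V_m,c = 3b.
V_m,c = 3×0.0641 = 0.1923 L/mol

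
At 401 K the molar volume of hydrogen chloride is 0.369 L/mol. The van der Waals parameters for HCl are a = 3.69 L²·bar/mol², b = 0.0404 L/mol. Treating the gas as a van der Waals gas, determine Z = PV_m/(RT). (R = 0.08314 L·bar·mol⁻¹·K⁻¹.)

Z ≈ 0.8230

P = RT/(V_m − b) − a/V_m² = (0.08314)(401)/(0.369 − 0.0404) − 3.69/(0.369)²
  = 33.339/0.32860 − 27.100 = 101.46 − 27.100 = 74.36 bar
Z = PV_m/(RT) = (74.36)(0.369)/((0.08314)(401)) = 27.439/33.339 = 0.8230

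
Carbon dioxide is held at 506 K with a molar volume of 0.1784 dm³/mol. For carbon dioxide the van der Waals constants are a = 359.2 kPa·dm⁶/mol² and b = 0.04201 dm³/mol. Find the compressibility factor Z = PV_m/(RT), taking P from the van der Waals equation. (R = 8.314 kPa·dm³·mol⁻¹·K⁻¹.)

Z ≈ 0.8294

P = RT/(V_m − b) − a/V_m² = (8.314)(506)/(0.1784 − 0.04201) − 359.2/(0.1784)²
  = 4206.9/0.13639 − 11286 = 30845 − 11286 = 19559 kPa
Z = PV_m/(RT) = (19559)(0.1784)/((8.314)(506)) = 3489.3/4206.9 = 0.8294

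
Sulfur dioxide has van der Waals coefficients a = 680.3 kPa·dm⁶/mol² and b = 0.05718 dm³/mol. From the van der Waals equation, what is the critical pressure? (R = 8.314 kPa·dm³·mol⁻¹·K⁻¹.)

For a van der Waals gas, P_c = a/(27b²).
P_c = 680.3/(27×(0.05718)²) = 680.3/0.088278 = 7706 kPa

P_c ≈ 7706 kPa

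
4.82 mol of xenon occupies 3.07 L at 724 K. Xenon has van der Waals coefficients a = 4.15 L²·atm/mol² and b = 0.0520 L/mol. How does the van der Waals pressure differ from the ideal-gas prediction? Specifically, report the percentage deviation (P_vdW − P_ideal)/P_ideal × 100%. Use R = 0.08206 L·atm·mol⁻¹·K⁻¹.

Ideal: P_ideal = nRT/V = (4.82)(0.08206)(724)/3.07 = 93.2779 atm
vdW: P = nRT/(V − nb) − a n²/V² = 286.363/2.81936 − 96.4145/9.42490 = 101.570 − 10.2298 = 91.340 atm
% deviation = (91.340 − 93.2779)/93.2779 × 100% = -2.08%

-2.08 %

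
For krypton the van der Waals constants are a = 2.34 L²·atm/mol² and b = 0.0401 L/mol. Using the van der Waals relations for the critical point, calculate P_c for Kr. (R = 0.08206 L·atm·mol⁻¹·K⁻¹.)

For a van der Waals gas, P_c = a/(27b²).
P_c = 2.34/(27×(0.0401)²) = 2.34/0.043416 = 53.90 atm

P_c ≈ 53.90 atm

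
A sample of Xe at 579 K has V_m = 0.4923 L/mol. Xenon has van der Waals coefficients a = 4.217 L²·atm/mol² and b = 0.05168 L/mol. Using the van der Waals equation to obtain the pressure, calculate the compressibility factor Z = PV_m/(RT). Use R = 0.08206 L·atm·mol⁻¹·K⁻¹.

Z ≈ 0.9370

P = RT/(V_m − b) − a/V_m² = (0.08206)(579)/(0.4923 − 0.05168) − 4.217/(0.4923)²
  = 47.513/0.44062 − 17.400 = 107.83 − 17.400 = 90.43 atm
Z = PV_m/(RT) = (90.43)(0.4923)/((0.08206)(579)) = 44.519/47.513 = 0.9370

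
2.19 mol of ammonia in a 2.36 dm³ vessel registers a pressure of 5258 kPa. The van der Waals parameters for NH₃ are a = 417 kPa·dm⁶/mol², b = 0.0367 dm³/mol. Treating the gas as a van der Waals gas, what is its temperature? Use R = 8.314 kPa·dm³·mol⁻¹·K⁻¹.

T = (P + a n²/V²)(V − nb)/(nR)
P + a n²/V² = 5258 + (417)(2.19)²/(2.36)² = 5617.1 kPa
V − nb = 2.36 − (2.19)(0.0367) = 2.2796 dm³
T = (5617.1)(2.2796)/((2.19)(8.314)) = 703.3 K

T ≈ 703.3 K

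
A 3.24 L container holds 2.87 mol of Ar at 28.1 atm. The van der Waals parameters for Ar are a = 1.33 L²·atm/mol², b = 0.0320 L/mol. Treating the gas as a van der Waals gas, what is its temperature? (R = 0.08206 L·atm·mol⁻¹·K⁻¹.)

T ≈ 389.6 K

T = (P + a n²/V²)(V − nb)/(nR)
P + a n²/V² = 28.1 + (1.33)(2.87)²/(3.24)² = 29.144 atm
V − nb = 3.24 − (2.87)(0.0320) = 3.1482 L
T = (29.144)(3.1482)/((2.87)(0.08206)) = 389.6 K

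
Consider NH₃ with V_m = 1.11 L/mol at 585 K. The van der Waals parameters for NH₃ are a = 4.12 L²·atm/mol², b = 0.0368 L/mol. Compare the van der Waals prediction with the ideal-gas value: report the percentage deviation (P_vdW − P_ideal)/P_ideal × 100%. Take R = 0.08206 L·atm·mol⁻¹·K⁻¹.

-4.30 %

Ideal: P_ideal = RT/V_m = (0.08206)(585)/1.11 = 43.2478 atm
vdW: P = RT/(V_m − b) − a/V_m² = 48.0051/1.07320 − 4.12/1.23210 = 44.7308 − 3.34388 = 41.3869 atm
% deviation = (41.3869 − 43.2478)/43.2478 × 100% = -4.30%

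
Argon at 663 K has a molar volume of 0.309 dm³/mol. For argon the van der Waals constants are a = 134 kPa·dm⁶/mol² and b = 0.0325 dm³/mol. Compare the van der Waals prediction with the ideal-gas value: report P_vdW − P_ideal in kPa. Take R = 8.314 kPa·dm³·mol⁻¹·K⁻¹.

ΔP ≈ 693 kPa

Ideal: P_ideal = RT/V_m = (8.314)(663)/0.309 = 17838.8 kPa
vdW: P = RT/(V_m − b) − a/V_m² = 5512.18/0.276500 − 134/0.0954810 = 19935.6 − 1403.42 = 18532.2 kPa
ΔP = 18532.2 − 17838.8 = 693 kPa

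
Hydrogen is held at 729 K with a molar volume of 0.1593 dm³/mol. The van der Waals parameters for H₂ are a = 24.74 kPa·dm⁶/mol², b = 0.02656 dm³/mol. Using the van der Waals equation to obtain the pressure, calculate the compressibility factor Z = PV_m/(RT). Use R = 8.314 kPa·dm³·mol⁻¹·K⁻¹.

P = RT/(V_m − b) − a/V_m² = (8.314)(729)/(0.1593 − 0.02656) − 24.74/(0.1593)²
  = 6060.9/0.13274 − 974.92 = 45660 − 974.92 = 44685 kPa
Z = PV_m/(RT) = (44685)(0.1593)/((8.314)(729)) = 7118.3/6060.9 = 1.174

Z ≈ 1.174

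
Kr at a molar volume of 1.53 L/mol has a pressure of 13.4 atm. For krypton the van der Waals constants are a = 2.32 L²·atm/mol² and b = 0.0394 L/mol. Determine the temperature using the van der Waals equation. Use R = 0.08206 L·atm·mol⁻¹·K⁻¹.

T ≈ 261.4 K

T = (P + a/V_m²)(V_m − b)/R
P + a/V_m² = 13.4 + 2.32/(1.53)² = 14.391 atm
V_m − b = 1.53 − 0.0394 = 1.4906 L/mol
T = (14.391)(1.4906)/0.08206 = 261.4 K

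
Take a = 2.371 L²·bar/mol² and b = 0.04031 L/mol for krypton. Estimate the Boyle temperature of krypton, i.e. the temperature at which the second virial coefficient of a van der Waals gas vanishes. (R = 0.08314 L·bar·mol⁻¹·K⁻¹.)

For a van der Waals gas the second virial coefficient B₂ = b − a/(RT) vanishes at T_B = a/(Rb).
T_B = 2.371/(0.08314×0.04031) = 2.371/0.0033514 = 707.5 K

T_B ≈ 707.5 K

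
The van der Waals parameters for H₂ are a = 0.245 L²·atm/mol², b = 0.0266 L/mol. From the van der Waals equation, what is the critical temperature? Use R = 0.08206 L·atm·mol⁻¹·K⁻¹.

For a van der Waals gas, T_c = 8a/(27Rb).
T_c = 8×0.245/(27×0.08206×0.0266) = 1.9600/0.058935 = 33.26 K

T_c ≈ 33.26 K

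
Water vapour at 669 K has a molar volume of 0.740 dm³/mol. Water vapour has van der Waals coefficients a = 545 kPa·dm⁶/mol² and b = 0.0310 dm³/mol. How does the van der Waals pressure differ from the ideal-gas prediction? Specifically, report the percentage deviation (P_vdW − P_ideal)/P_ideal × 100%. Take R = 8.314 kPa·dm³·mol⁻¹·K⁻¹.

-8.87 %

Ideal: P_ideal = RT/V_m = (8.314)(669)/0.740 = 7516.31 kPa
vdW: P = RT/(V_m − b) − a/V_m² = 5562.07/0.709000 − 545/0.547600 = 7844.95 − 995.252 = 6849.70 kPa
% deviation = (6849.70 − 7516.31)/7516.31 × 100% = -8.87%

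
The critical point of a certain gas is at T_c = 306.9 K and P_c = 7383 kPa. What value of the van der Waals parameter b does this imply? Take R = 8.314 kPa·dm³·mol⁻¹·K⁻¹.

From T_c = 8a/(27Rb) and P_c = a/(27b²): b = R T_c/(8 P_c).
b = (8.314)(306.9)/(8×7383) = 2551.6/59064 = 0.04320 dm³/mol

b ≈ 0.04320 dm³/mol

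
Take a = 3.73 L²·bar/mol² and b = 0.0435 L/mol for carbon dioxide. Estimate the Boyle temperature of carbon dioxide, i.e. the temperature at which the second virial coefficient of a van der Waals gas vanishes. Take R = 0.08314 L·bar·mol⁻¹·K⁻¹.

T_B ≈ 1031 K

For a van der Waals gas the second virial coefficient B₂ = b − a/(RT) vanishes at T_B = a/(Rb).
T_B = 3.73/(0.08314×0.0435) = 3.73/0.0036166 = 1031 K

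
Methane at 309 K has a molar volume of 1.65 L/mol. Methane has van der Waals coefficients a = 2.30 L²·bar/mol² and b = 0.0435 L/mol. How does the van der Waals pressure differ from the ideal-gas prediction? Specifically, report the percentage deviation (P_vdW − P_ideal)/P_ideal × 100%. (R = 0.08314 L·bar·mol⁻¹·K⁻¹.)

-2.72 %

Ideal: P_ideal = RT/V_m = (0.08314)(309)/1.65 = 15.5699 bar
vdW: P = RT/(V_m − b) − a/V_m² = 25.6903/1.60650 − 2.30/2.72250 = 15.9915 − 0.844812 = 15.1467 bar
% deviation = (15.1467 − 15.5699)/15.5699 × 100% = -2.72%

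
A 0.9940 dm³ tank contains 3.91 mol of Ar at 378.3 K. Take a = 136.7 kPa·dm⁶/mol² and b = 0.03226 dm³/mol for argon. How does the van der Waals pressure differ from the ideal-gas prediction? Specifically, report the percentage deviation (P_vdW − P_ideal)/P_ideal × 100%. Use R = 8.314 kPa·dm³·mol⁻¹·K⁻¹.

Ideal: P_ideal = nRT/V = (3.91)(8.314)(378.3)/0.9940 = 12371.9 kPa
vdW: P = nRT/(V − nb) − a n²/V² = 12297.7/0.867863 − 2089.88/0.988036 = 14170.1 − 2115.19 = 12054.9 kPa
% deviation = (12054.9 − 12371.9)/12371.9 × 100% = -2.56%

-2.56 %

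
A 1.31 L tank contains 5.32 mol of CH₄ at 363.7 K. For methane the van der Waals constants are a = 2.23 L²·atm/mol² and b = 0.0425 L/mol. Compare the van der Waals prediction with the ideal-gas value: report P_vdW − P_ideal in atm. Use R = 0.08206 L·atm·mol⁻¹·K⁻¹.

Ideal: P_ideal = nRT/V = (5.32)(0.08206)(363.7)/1.31 = 121.203 atm
vdW: P = nRT/(V − nb) − a n²/V² = 158.777/1.08390 − 63.1144/1.71610 = 146.487 − 36.7778 = 109.709 atm
ΔP = 109.709 − 121.203 = -11.49 atm

ΔP ≈ -11.49 atm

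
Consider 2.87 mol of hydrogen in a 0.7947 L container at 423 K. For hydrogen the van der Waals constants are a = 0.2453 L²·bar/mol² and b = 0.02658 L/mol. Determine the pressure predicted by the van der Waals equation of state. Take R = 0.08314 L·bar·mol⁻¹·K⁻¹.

P = nRT/(V − nb) − a n²/V²
nRT/(V − nb) = (2.87)(0.08314)(423)/(0.7947 − 2.87×0.02658) = 100.93/0.71842 = 140.49 bar
a n²/V² = (0.2453)(2.87)²/(0.7947)² = 3.1993 bar
P = 140.49 − 3.1993 = 137.3 bar

P ≈ 137.3 bar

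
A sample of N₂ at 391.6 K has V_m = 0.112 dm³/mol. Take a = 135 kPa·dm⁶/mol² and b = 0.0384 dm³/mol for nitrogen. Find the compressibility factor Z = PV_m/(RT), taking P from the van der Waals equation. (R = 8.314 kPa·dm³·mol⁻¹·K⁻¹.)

Z ≈ 1.152

P = RT/(V_m − b) − a/V_m² = (8.314)(391.6)/(0.112 − 0.0384) − 135/(0.112)²
  = 3255.8/0.073600 − 10762 = 44236 − 10762 = 33474 kPa
Z = PV_m/(RT) = (33474)(0.112)/((8.314)(391.6)) = 3749.1/3255.8 = 1.152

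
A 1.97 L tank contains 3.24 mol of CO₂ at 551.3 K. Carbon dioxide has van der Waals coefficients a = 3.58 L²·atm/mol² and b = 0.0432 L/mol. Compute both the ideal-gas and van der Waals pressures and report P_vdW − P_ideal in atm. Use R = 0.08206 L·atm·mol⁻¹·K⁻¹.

ΔP ≈ -3.993 atm

Ideal: P_ideal = nRT/V = (3.24)(0.08206)(551.3)/1.97 = 74.4043 atm
vdW: P = nRT/(V − nb) − a n²/V² = 146.577/1.83003 − 37.5814/3.88090 = 80.0954 − 9.68368 = 70.4117 atm
ΔP = 70.4117 − 74.4043 = -3.993 atm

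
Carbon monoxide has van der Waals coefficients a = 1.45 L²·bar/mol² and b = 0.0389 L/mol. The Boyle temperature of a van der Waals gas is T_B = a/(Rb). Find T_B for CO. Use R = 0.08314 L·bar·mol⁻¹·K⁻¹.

For a van der Waals gas the second virial coefficient B₂ = b − a/(RT) vanishes at T_B = a/(Rb).
T_B = 1.45/(0.08314×0.0389) = 1.45/0.0032341 = 448.3 K

T_B ≈ 448.3 K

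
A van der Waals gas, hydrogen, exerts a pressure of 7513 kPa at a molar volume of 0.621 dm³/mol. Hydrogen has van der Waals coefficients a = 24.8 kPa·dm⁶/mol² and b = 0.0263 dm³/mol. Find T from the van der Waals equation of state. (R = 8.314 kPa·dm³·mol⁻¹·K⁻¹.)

T ≈ 542.0 K

T = (P + a/V_m²)(V_m − b)/R
P + a/V_m² = 7513 + 24.8/(0.621)² = 7577.3 kPa
V_m − b = 0.621 − 0.0263 = 0.59470 dm³/mol
T = (7577.3)(0.59470)/8.314 = 542.0 K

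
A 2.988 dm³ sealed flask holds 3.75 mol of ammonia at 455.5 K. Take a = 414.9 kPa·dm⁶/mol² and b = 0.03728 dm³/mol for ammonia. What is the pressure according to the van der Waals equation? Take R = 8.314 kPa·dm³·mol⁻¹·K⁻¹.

P ≈ 4333 kPa

P = nRT/(V − nb) − a n²/V²
nRT/(V − nb) = (3.75)(8.314)(455.5)/(2.988 − 3.75×0.03728) = 14201/2.8482 = 4986.0 kPa
a n²/V² = (414.9)(3.75)²/(2.988)² = 653.50 kPa
P = 4986.0 − 653.50 = 4333 kPa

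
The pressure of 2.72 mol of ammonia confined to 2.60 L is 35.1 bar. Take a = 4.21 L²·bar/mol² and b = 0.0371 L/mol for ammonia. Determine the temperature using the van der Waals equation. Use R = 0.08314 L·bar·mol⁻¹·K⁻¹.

T ≈ 438.8 K

T = (P + a n²/V²)(V − nb)/(nR)
P + a n²/V² = 35.1 + (4.21)(2.72)²/(2.60)² = 39.708 bar
V − nb = 2.60 − (2.72)(0.0371) = 2.4991 L
T = (39.708)(2.4991)/((2.72)(0.08314)) = 438.8 K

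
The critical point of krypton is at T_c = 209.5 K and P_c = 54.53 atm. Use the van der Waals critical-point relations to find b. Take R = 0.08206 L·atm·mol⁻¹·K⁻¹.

From T_c = 8a/(27Rb) and P_c = a/(27b²): b = R T_c/(8 P_c).
b = (0.08206)(209.5)/(8×54.53) = 17.192/436.24 = 0.03941 L/mol

b ≈ 0.03941 L/mol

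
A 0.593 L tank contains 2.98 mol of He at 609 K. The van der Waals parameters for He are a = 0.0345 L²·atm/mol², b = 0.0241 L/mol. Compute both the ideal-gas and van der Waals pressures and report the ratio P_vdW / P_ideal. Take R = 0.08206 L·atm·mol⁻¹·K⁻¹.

Ideal: P_ideal = nRT/V = (2.98)(0.08206)(609)/0.593 = 251.137 atm
vdW: P = nRT/(V − nb) − a n²/V² = 148.924/0.521182 − 0.306374/0.351649 = 285.743 − 0.871249 = 284.872 atm
Ratio = 284.872/251.137 = 1.134

P_vdW / P_ideal ≈ 1.134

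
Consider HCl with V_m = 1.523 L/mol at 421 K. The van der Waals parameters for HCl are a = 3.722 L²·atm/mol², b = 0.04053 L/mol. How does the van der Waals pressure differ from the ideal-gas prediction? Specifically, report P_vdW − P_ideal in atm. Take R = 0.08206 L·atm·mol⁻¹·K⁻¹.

ΔP ≈ -0.984 atm

Ideal: P_ideal = RT/V_m = (0.08206)(421)/1.523 = 22.6837 atm
vdW: P = RT/(V_m − b) − a/V_m² = 34.5473/1.48247 − 3.722/2.31953 = 23.3039 − 1.60464 = 21.6993 atm
ΔP = 21.6993 − 22.6837 = -0.984 atm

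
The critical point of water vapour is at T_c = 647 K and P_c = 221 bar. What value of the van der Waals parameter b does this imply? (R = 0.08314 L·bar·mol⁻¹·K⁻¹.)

b ≈ 0.03043 L/mol

From T_c = 8a/(27Rb) and P_c = a/(27b²): b = R T_c/(8 P_c).
b = (0.08314)(647)/(8×221) = 53.792/1768.0 = 0.03043 L/mol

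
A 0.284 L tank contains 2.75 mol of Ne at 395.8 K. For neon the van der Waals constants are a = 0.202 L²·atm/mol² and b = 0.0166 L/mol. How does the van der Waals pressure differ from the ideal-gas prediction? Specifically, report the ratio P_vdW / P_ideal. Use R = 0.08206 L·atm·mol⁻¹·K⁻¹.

Ideal: P_ideal = nRT/V = (2.75)(0.08206)(395.8)/0.284 = 314.501 atm
vdW: P = nRT/(V − nb) − a n²/V² = 89.3182/0.238350 − 1.52763/0.0806560 = 374.735 − 18.9401 = 355.795 atm
Ratio = 355.795/314.501 = 1.131

P_vdW / P_ideal ≈ 1.131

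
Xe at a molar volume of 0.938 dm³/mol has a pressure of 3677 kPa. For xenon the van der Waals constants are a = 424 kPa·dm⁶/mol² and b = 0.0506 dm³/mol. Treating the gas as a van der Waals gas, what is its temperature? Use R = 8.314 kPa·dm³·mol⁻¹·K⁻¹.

T ≈ 443.9 K

T = (P + a/V_m²)(V_m − b)/R
P + a/V_m² = 3677 + 424/(0.938)² = 4158.9 kPa
V_m − b = 0.938 − 0.0506 = 0.88740 dm³/mol
T = (4158.9)(0.88740)/8.314 = 443.9 K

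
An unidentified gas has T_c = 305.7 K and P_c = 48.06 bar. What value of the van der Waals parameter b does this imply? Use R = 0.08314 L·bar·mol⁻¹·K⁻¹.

From T_c = 8a/(27Rb) and P_c = a/(27b²): b = R T_c/(8 P_c).
b = (0.08314)(305.7)/(8×48.06) = 25.416/384.48 = 0.06610 L/mol

b ≈ 0.06610 L/mol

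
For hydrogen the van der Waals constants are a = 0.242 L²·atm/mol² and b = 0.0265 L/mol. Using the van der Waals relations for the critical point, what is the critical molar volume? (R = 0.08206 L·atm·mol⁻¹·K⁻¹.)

For a van der Waals gas, V_m,c = 3b.
V_m,c = 3×0.0265 = 0.07950 L/mol

V_m,c ≈ 0.07950 L/mol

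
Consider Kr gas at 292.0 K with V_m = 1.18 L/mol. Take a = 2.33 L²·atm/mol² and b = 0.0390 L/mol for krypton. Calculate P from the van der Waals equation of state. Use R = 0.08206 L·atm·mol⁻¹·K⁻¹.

P = RT/(V_m − b) − a/V_m²
RT/(V_m − b) = (0.08206)(292.0)/(1.18 − 0.0390) = 23.962/1.1410 = 21.001 atm
a/V_m² = 2.33/(1.18)² = 1.6734 atm
P = 21.001 − 1.6734 = 19.33 atm

P ≈ 19.33 atm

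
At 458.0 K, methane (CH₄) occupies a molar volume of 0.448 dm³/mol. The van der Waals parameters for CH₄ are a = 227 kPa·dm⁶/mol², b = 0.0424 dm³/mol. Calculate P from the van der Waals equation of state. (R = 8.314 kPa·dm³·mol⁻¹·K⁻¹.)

P ≈ 8257 kPa

P = RT/(V_m − b) − a/V_m²
RT/(V_m − b) = (8.314)(458.0)/(0.448 − 0.0424) = 3807.8/0.40560 = 9388.1 kPa
a/V_m² = 227/(0.448)² = 1131.0 kPa
P = 9388.1 − 1131.0 = 8257 kPa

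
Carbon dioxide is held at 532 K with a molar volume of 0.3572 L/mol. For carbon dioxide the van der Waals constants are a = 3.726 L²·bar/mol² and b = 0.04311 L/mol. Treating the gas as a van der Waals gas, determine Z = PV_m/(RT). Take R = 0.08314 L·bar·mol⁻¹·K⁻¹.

P = RT/(V_m − b) − a/V_m² = (0.08314)(532)/(0.3572 − 0.04311) − 3.726/(0.3572)²
  = 44.230/0.31409 − 29.202 = 140.82 − 29.202 = 111.62 bar
Z = PV_m/(RT) = (111.62)(0.3572)/((0.08314)(532)) = 39.871/44.230 = 0.9014

Z ≈ 0.9014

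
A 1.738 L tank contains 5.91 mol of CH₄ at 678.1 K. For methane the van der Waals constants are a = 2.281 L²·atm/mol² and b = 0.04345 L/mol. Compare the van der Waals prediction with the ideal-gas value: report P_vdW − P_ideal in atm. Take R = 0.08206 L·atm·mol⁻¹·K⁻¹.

Ideal: P_ideal = nRT/V = (5.91)(0.08206)(678.1)/1.738 = 189.218 atm
vdW: P = nRT/(V − nb) − a n²/V² = 328.861/1.48121 − 79.6710/3.02064 = 222.022 − 26.3755 = 195.647 atm
ΔP = 195.647 − 189.218 = 6.43 atm

ΔP ≈ 6.43 atm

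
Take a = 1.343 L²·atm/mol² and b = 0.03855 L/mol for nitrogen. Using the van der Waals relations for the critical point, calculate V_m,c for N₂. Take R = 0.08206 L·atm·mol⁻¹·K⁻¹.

For a van der Waals gas, V_m,c = 3b.
V_m,c = 3×0.03855 = 0.1157 L/mol

V_m,c ≈ 0.1157 L/mol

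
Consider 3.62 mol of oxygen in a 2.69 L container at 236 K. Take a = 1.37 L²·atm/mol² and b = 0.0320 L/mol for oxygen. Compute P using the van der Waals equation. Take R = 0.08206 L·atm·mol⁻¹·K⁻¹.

P ≈ 24.75 atm

P = nRT/(V − nb) − a n²/V²
nRT/(V − nb) = (3.62)(0.08206)(236)/(2.69 − 3.62×0.0320) = 70.105/2.5742 = 27.234 atm
a n²/V² = (1.37)(3.62)²/(2.69)² = 2.4810 atm
P = 27.234 − 2.4810 = 24.75 atm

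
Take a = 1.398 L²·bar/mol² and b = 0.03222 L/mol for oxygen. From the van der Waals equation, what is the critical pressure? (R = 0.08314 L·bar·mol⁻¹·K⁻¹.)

P_c ≈ 49.88 bar

For a van der Waals gas, P_c = a/(27b²).
P_c = 1.398/(27×(0.03222)²) = 1.398/0.028029 = 49.88 bar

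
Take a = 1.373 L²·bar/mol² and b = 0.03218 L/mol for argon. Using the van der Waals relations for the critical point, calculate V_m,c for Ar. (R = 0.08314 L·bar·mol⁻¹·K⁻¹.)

V_m,c ≈ 0.09654 L/mol

For a van der Waals gas, V_m,c = 3b.
V_m,c = 3×0.03218 = 0.09654 L/mol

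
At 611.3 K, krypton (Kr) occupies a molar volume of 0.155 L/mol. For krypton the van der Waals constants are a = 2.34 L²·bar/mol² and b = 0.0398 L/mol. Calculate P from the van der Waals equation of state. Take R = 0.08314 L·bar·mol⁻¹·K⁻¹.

P = RT/(V_m − b) − a/V_m²
RT/(V_m − b) = (0.08314)(611.3)/(0.155 − 0.0398) = 50.823/0.11520 = 441.17 bar
a/V_m² = 2.34/(0.155)² = 97.399 bar
P = 441.17 − 97.399 = 343.8 bar

P ≈ 343.8 bar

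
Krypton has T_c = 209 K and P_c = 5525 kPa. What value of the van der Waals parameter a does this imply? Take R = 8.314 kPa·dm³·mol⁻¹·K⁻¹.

a ≈ 230.5 kPa·dm⁶/mol²

From T_c = 8a/(27Rb) and P_c = a/(27b²): a = 27 R² T_c²/(64 P_c).
a = 27×(8.314)²×(209)²/(64×5525) = 81522291/353600 = 230.5 kPa·dm⁶/mol²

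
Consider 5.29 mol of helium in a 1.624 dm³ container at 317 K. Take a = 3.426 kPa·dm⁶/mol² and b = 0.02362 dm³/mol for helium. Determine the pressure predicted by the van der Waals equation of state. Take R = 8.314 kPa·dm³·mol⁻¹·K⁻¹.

P ≈ 9264 kPa

P = nRT/(V − nb) − a n²/V²
nRT/(V − nb) = (5.29)(8.314)(317)/(1.624 − 5.29×0.02362) = 13942/1.4991 = 9300.2 kPa
a n²/V² = (3.426)(5.29)²/(1.624)² = 36.352 kPa
P = 9300.2 − 36.352 = 9264 kPa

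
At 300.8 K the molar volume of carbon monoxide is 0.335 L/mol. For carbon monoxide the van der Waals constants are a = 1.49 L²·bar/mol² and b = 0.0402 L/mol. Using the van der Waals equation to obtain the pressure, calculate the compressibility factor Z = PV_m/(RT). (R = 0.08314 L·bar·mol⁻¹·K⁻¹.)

P = RT/(V_m − b) − a/V_m² = (0.08314)(300.8)/(0.335 − 0.0402) − 1.49/(0.335)²
  = 25.009/0.29480 − 13.277 = 84.834 − 13.277 = 71.557 bar
Z = PV_m/(RT) = (71.557)(0.335)/((0.08314)(300.8)) = 23.972/25.009 = 0.9585

Z ≈ 0.9585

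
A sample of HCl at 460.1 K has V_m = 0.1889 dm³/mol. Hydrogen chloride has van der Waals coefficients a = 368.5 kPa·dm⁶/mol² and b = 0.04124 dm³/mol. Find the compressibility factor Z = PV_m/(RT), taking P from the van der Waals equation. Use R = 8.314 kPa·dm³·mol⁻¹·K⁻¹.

P = RT/(V_m − b) − a/V_m² = (8.314)(460.1)/(0.1889 − 0.04124) − 368.5/(0.1889)²
  = 3825.3/0.14766 − 10327 = 25906 − 10327 = 15579 kPa
Z = PV_m/(RT) = (15579)(0.1889)/((8.314)(460.1)) = 2942.9/3825.3 = 0.7693

Z ≈ 0.7693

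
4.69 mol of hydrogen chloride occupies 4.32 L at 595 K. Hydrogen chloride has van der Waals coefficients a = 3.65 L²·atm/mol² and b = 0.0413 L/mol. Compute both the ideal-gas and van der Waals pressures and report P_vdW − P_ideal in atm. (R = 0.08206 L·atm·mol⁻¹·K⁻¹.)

Ideal: P_ideal = nRT/V = (4.69)(0.08206)(595)/4.32 = 53.0075 atm
vdW: P = nRT/(V − nb) − a n²/V² = 228.993/4.12630 − 80.2858/18.6624 = 55.4960 − 4.30201 = 51.1940 atm
ΔP = 51.1940 − 53.0075 = -1.814 atm

ΔP ≈ -1.814 atm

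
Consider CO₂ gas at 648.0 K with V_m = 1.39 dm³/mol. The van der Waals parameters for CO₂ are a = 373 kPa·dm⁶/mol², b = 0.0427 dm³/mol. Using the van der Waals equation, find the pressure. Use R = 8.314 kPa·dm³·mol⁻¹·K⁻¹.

P = RT/(V_m − b) − a/V_m²
RT/(V_m − b) = (8.314)(648.0)/(1.39 − 0.0427) = 5387.5/1.3473 = 3998.7 kPa
a/V_m² = 373/(1.39)² = 193.05 kPa
P = 3998.7 − 193.05 = 3806 kPa

P ≈ 3806 kPa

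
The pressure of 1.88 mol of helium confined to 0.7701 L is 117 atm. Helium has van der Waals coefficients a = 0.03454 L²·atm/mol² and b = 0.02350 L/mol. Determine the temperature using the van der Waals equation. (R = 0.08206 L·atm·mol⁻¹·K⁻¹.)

T = (P + a n²/V²)(V − nb)/(nR)
P + a n²/V² = 117 + (0.03454)(1.88)²/(0.7701)² = 117.21 atm
V − nb = 0.7701 − (1.88)(0.02350) = 0.72592 L
T = (117.21)(0.72592)/((1.88)(0.08206)) = 551.5 K

T ≈ 551.5 K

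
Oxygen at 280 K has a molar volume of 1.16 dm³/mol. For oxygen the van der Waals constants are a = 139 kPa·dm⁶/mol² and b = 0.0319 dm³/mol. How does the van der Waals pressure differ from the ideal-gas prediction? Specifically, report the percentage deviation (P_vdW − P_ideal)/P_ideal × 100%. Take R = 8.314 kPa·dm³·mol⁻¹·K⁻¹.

-2.32 %

Ideal: P_ideal = RT/V_m = (8.314)(280)/1.16 = 2006.83 kPa
vdW: P = RT/(V_m − b) − a/V_m² = 2327.92/1.12810 − 139/1.34560 = 2063.58 − 103.300 = 1960.28 kPa
% deviation = (1960.28 − 2006.83)/2006.83 × 100% = -2.32%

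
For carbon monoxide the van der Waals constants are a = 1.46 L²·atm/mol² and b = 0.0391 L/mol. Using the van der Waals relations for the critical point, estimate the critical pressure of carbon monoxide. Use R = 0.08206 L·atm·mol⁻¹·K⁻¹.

P_c ≈ 35.37 atm

For a van der Waals gas, P_c = a/(27b²).
P_c = 1.46/(27×(0.0391)²) = 1.46/0.041278 = 35.37 atm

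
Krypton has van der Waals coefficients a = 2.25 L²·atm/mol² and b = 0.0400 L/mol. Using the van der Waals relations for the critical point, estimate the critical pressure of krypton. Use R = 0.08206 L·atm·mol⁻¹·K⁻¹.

P_c ≈ 52.08 atm

For a van der Waals gas, P_c = a/(27b²).
P_c = 2.25/(27×(0.0400)²) = 2.25/0.043200 = 52.08 atm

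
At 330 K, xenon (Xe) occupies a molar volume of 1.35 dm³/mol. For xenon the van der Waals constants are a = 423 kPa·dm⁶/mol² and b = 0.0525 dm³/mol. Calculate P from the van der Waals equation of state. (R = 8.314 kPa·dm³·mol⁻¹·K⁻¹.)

P ≈ 1882 kPa

P = RT/(V_m − b) − a/V_m²
RT/(V_m − b) = (8.314)(330)/(1.35 − 0.0525) = 2743.6/1.2975 = 2114.5 kPa
a/V_m² = 423/(1.35)² = 232.10 kPa
P = 2114.5 − 232.10 = 1882 kPa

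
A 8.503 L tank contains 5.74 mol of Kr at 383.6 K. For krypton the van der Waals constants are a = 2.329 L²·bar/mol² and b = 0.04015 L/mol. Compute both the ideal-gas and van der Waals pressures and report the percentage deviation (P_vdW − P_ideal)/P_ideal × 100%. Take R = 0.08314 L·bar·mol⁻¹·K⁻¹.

-2.14 %

Ideal: P_ideal = nRT/V = (5.74)(0.08314)(383.6)/8.503 = 21.5292 bar
vdW: P = nRT/(V − nb) − a n²/V² = 183.063/8.27254 − 76.7350/72.3010 = 22.1290 − 1.06133 = 21.0677 bar
% deviation = (21.0677 − 21.5292)/21.5292 × 100% = -2.14%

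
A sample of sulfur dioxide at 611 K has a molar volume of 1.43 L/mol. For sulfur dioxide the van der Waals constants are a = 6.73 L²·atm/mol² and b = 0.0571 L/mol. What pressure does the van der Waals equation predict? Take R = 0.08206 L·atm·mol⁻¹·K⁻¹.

P ≈ 33.23 atm

P = RT/(V_m − b) − a/V_m²
RT/(V_m − b) = (0.08206)(611)/(1.43 − 0.0571) = 50.139/1.3729 = 36.521 atm
a/V_m² = 6.73/(1.43)² = 3.2911 atm
P = 36.521 − 3.2911 = 33.23 atm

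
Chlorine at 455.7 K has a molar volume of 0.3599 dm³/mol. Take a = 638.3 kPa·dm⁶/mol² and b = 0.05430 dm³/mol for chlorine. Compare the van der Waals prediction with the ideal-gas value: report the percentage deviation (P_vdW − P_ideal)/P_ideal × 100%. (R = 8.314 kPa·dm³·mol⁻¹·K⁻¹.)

Ideal: P_ideal = RT/V_m = (8.314)(455.7)/0.3599 = 10527.1 kPa
vdW: P = RT/(V_m − b) − a/V_m² = 3788.69/0.305600 − 638.3/0.129528 = 12397.5 − 4927.89 = 7469.6 kPa
% deviation = (7469.6 − 10527.1)/10527.1 × 100% = -29.04%

-29.04 %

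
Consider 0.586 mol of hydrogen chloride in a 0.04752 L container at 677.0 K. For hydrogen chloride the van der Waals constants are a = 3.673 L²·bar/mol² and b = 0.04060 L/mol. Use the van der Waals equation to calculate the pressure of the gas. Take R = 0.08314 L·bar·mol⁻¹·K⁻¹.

P = nRT/(V − nb) − a n²/V²
nRT/(V − nb) = (0.586)(0.08314)(677.0)/(0.04752 − 0.586×0.04060) = 32.983/0.023728 = 1390.0 bar
a n²/V² = (3.673)(0.586)²/(0.04752)² = 558.55 bar
P = 1390.0 − 558.55 = 831.5 bar

P ≈ 831.5 bar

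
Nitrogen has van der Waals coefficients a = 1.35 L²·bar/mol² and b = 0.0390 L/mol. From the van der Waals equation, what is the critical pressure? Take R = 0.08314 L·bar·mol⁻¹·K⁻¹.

For a van der Waals gas, P_c = a/(27b²).
P_c = 1.35/(27×(0.0390)²) = 1.35/0.041067 = 32.87 bar

P_c ≈ 32.87 bar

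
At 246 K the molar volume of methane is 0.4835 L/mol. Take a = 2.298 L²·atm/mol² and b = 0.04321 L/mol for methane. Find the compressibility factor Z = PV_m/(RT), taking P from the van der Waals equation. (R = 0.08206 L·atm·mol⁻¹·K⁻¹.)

P = RT/(V_m − b) − a/V_m² = (0.08206)(246)/(0.4835 − 0.04321) − 2.298/(0.4835)²
  = 20.187/0.44029 − 9.8301 = 45.849 − 9.8301 = 36.019 atm
Z = PV_m/(RT) = (36.019)(0.4835)/((0.08206)(246)) = 17.415/20.187 = 0.8627

Z ≈ 0.8627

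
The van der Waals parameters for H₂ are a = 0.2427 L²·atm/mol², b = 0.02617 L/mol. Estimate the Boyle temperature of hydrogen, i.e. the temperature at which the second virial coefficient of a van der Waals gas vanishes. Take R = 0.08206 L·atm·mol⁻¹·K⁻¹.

For a van der Waals gas the second virial coefficient B₂ = b − a/(RT) vanishes at T_B = a/(Rb).
T_B = 0.2427/(0.08206×0.02617) = 0.2427/0.0021475 = 113.0 K

T_B ≈ 113.0 K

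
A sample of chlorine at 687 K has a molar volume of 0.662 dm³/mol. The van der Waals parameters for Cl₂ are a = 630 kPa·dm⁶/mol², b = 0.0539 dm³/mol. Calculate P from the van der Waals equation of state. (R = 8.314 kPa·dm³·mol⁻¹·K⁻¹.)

P = RT/(V_m − b) − a/V_m²
RT/(V_m − b) = (8.314)(687)/(0.662 − 0.0539) = 5711.7/0.60810 = 9392.7 kPa
a/V_m² = 630/(0.662)² = 1437.6 kPa
P = 9392.7 − 1437.6 = 7955 kPa

P ≈ 7955 kPa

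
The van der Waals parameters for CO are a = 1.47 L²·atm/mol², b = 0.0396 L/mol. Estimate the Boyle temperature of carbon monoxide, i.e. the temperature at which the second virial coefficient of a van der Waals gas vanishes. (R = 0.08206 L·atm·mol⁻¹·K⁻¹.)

For a van der Waals gas the second virial coefficient B₂ = b − a/(RT) vanishes at T_B = a/(Rb).
T_B = 1.47/(0.08206×0.0396) = 1.47/0.0032496 = 452.4 K

T_B ≈ 452.4 K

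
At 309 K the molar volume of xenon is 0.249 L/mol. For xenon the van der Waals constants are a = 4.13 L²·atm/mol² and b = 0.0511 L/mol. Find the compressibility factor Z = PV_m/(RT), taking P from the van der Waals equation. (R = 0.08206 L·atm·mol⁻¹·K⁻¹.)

Z ≈ 0.6041

P = RT/(V_m − b) − a/V_m² = (0.08206)(309)/(0.249 − 0.0511) − 4.13/(0.249)²
  = 25.357/0.19790 − 66.612 = 128.13 − 66.612 = 61.52 atm
Z = PV_m/(RT) = (61.52)(0.249)/((0.08206)(309)) = 15.318/25.357 = 0.6041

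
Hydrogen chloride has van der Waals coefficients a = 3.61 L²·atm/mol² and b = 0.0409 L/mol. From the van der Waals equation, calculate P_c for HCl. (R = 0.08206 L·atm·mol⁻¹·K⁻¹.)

For a van der Waals gas, P_c = a/(27b²).
P_c = 3.61/(27×(0.0409)²) = 3.61/0.045166 = 79.93 atm

P_c ≈ 79.93 atm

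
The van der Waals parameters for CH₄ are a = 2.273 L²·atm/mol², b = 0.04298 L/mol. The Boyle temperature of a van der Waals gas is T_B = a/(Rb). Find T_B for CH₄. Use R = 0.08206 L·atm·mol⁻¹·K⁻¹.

For a van der Waals gas the second virial coefficient B₂ = b − a/(RT) vanishes at T_B = a/(Rb).
T_B = 2.273/(0.08206×0.04298) = 2.273/0.0035269 = 644.5 K

T_B ≈ 644.5 K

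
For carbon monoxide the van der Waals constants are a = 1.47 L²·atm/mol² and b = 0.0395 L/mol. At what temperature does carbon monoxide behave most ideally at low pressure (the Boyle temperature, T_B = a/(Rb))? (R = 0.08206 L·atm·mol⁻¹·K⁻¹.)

T_B ≈ 453.5 K

For a van der Waals gas the second virial coefficient B₂ = b − a/(RT) vanishes at T_B = a/(Rb).
T_B = 1.47/(0.08206×0.0395) = 1.47/0.0032414 = 453.5 K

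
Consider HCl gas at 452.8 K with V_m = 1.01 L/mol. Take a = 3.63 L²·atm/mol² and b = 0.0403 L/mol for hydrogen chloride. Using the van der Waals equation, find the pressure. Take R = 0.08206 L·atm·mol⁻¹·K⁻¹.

P = RT/(V_m − b) − a/V_m²
RT/(V_m − b) = (0.08206)(452.8)/(1.01 − 0.0403) = 37.157/0.96970 = 38.318 atm
a/V_m² = 3.63/(1.01)² = 3.5585 atm
P = 38.318 − 3.5585 = 34.76 atm

P ≈ 34.76 atm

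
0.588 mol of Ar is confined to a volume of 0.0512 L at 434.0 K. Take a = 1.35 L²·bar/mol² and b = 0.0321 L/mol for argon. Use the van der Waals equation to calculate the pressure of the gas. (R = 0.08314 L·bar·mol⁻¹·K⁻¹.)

P ≈ 478.3 bar

P = nRT/(V − nb) − a n²/V²
nRT/(V − nb) = (0.588)(0.08314)(434.0)/(0.0512 − 0.588×0.0321) = 21.217/0.032325 = 656.37 bar
a n²/V² = (1.35)(0.588)²/(0.0512)² = 178.05 bar
P = 656.37 − 178.05 = 478.3 bar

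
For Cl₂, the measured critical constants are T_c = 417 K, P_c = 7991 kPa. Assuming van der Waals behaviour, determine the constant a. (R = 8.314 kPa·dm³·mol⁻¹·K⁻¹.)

a ≈ 634.6 kPa·dm⁶/mol²

From T_c = 8a/(27Rb) and P_c = a/(27b²): a = 27 R² T_c²/(64 P_c).
a = 27×(8.314)²×(417)²/(64×7991) = 324530796/511424 = 634.6 kPa·dm⁶/mol²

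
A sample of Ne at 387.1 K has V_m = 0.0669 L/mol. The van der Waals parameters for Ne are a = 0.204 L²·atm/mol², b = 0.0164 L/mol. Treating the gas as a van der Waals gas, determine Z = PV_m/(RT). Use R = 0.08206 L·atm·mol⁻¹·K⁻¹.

Z ≈ 1.229

P = RT/(V_m − b) − a/V_m² = (0.08206)(387.1)/(0.0669 − 0.0164) − 0.204/(0.0669)²
  = 31.765/0.050500 − 45.580 = 629.01 − 45.580 = 583.43 atm
Z = PV_m/(RT) = (583.43)(0.0669)/((0.08206)(387.1)) = 39.031/31.765 = 1.229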